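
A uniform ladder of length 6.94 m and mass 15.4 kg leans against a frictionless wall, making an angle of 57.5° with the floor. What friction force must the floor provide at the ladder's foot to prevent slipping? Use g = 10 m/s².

f ≈ 49.1 N

About the foot of the ladder:
Ladder weight 15.4×10 = 154 N acts at 3.47 m along the ladder; its horizontal arm is 3.47·cos57.5° = 1.864 m → τ = 287.1 N·m clockwise.
Wall normal N acts horizontally at the top; its moment arm is the height L sinθ = 6.94·sin57.5° = 5.853 m, counterclockwise.
Balancing moments: N × 5.853 = 287.1, giving N = 49.1 N.
ΣFx = 0: friction at the foot balances the wall's push, so f = N_wall = 49.1 N.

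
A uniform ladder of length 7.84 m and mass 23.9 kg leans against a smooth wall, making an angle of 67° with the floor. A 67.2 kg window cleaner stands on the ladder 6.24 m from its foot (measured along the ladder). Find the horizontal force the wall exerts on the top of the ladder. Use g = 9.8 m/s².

N_wall ≈ 272 N

Choose the foot of the ladder as the axis so the floor normal and friction both act there and drop out.
Ladder weight 23.9×9.8 = 234.2 N acts at 3.92 m along the ladder; its horizontal arm is 3.92·cos67° = 1.532 m → τ = 358.8 N·m clockwise.
Window cleaner: 67.2×9.8 = 658.6 N at 6.24 m → arm 2.438 m → τ = 1606 N·m clockwise.
Wall normal N acts horizontally at the top; its moment arm is the height L sinθ = 7.84·sin67° = 7.217 m, counterclockwise.
For rotational equilibrium, N × 7.217 = 1965, so N = 272 N.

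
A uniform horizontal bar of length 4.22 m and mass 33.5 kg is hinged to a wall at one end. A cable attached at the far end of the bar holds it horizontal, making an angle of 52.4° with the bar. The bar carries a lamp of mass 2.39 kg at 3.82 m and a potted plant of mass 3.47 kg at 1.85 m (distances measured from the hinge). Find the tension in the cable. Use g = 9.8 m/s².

T ≈ 253 N

About the hinge:
Beam weight: 33.5 × 9.8 = 328.3 N down at 2.11 m → arm 2.11 m, τ = 328.3 × 2.11 = 692.7 N·m clockwise.
Lamp: 2.39 × 9.8 = 23.42 N down at 3.82 m → arm 3.82 m, τ = 23.42 × 3.82 = 89.46 N·m clockwise.
Potted plant: 3.47 × 9.8 = 34.01 N down at 1.85 m → arm 1.85 m, τ = 34.01 × 1.85 = 62.92 N·m clockwise.
Total clockwise load moment = 845.1 N·m.
The cable tension T acts at 4.22 m; only its component perpendicular to the bar, T sinθ, produces torque. sin 52.4° = 0.7923.
Setting net torque to zero: T × 4.22 × 0.7923 = 845.1 → T = 845.1 / 3.344 = 253 N.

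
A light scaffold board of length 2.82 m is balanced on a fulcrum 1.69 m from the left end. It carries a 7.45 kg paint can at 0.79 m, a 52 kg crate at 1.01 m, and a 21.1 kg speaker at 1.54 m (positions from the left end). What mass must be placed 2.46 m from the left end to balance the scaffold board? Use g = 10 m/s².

Sum moments about the fulcrum (at 1.69 m from the left end) (the support reaction has zero arm there).
Paint can: 7.45 × 10 = 74.5 N down at 0.79 m → arm 0.9 m, τ = 74.5 × 0.9 = 67.05 N·m counterclockwise.
Crate: 52 × 10 = 520 N down at 1.01 m → arm 0.68 m, τ = 520 × 0.68 = 353.6 N·m counterclockwise.
Speaker: 21.1 × 10 = 211 N down at 1.54 m → arm 0.15 m, τ = 211 × 0.15 = 31.65 N·m counterclockwise.
Net moment of known loads = 452.3 N·m counterclockwise.
An unknown mass m at 2.46 m has arm 0.77 m; its moment is m·g·0.77 clockwise.
Balancing moments: m × 10 × 0.77 = 452.3, giving m = 452.3 / (10 × 0.77) = 58.7 kg.

m ≈ 58.7 kg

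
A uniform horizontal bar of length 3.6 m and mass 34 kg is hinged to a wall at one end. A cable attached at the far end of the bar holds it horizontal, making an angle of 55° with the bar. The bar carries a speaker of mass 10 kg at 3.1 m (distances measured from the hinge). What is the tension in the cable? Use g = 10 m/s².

T ≈ 313 N

About the hinge:
Beam weight: 34 × 10 = 340 N down at 1.8 m → arm 1.8 m, τ = 340 × 1.8 = 612 N·m clockwise.
Speaker: 10 × 10 = 100 N down at 3.1 m → arm 3.1 m, τ = 100 × 3.1 = 310 N·m clockwise.
Total clockwise load moment = 922 N·m.
The cable tension T acts at 3.6 m; only its component perpendicular to the bar, T sinθ, produces torque. sin 55° = 0.8192.
Στ = 0 ⇒ T × 3.6 × 0.8192 = 922 ⇒ T = 922 / 2.949 = 313 N.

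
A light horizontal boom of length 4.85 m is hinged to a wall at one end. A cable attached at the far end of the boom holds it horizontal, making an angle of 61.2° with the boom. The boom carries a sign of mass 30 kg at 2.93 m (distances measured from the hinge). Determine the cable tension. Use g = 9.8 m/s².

T ≈ 203 N

About the hinge:
Sign: 30 × 9.8 = 294 N down at 2.93 m → arm 2.93 m, τ = 294 × 2.93 = 861.4 N·m clockwise.
Total clockwise load moment = 861.4 N·m.
The cable tension T acts at 4.85 m; only its component perpendicular to the boom, T sinθ, produces torque. sin 61.2° = 0.8763.
Setting net torque to zero: T × 4.85 × 0.8763 = 861.4 → T = 861.4 / 4.25 = 203 N.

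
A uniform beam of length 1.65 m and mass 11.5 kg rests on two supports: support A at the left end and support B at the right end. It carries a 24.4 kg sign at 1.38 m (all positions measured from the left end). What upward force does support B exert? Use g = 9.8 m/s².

R_B ≈ 256 N

Take moments about support A.
Beam weight: 11.5 × 9.8 = 112.7 N down at 0.825 m → arm 0.825 m, τ = 112.7 × 0.825 = 92.98 N·m clockwise.
Sign: 24.4 × 9.8 = 239.1 N down at 1.38 m → arm 1.38 m, τ = 239.1 × 1.38 = 330 N·m clockwise.
Net load moment about support A = 423 N·m clockwise.
Reaction R at support B is upward at 1.65 m, arm 1.65 m → moment R × 1.65 counterclockwise.
For rotational equilibrium, R × 1.65 = 423, so R = 256 N.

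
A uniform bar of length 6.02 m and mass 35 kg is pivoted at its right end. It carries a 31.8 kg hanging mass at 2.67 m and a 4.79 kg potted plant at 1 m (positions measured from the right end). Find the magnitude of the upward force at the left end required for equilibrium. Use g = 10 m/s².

F ≈ 324 N

About the right end:
Beam weight: 35 × 10 = 350 N down at 3.01 m → arm 3.01 m, τ = 350 × 3.01 = 1054 N·m counterclockwise.
Hanging mass: 31.8 × 10 = 318 N down at 2.67 m → arm 2.67 m, τ = 318 × 2.67 = 849.1 N·m counterclockwise.
Potted plant: 4.79 × 10 = 47.9 N down at 1 m → arm 1 m, τ = 47.9 × 1 = 47.9 N·m counterclockwise.
Net moment of the loads = 1951 N·m counterclockwise.
The upward force F acts at the left end, arm 6.02 m, giving F × 6.02 clockwise.
Στ = 0 ⇒ F × 6.02 = 1951 ⇒ F = 1951 / 6.02 = 324 N.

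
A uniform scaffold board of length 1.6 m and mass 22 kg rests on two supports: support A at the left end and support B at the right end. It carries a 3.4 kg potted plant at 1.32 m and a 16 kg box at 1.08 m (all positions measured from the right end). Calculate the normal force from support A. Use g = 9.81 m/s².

R_A ≈ 241 N

Take moments about support B.
Beam weight: 22 × 9.81 = 215.8 N down at 0.8 m → arm 0.8 m, τ = 215.8 × 0.8 = 172.6 N·m counterclockwise.
Potted plant: 3.4 × 9.81 = 33.35 N down at 1.32 m → arm 1.32 m, τ = 33.35 × 1.32 = 44.02 N·m counterclockwise.
Box: 16 × 9.81 = 157 N down at 1.08 m → arm 1.08 m, τ = 157 × 1.08 = 169.6 N·m counterclockwise.
Net load moment about support B = 386.2 N·m counterclockwise.
Reaction R at support A is upward at 1.6 m, arm 1.6 m → moment R × 1.6 clockwise.
Balancing moments: R × 1.6 = 386.2, giving R = 241 N.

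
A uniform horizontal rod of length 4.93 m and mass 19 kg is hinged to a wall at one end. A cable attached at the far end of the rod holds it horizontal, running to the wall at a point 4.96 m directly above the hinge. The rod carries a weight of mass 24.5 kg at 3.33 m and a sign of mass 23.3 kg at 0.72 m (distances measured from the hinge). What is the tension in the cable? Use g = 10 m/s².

About the hinge:
Beam weight: 19 × 10 = 190 N down at 2.465 m → arm 2.465 m, τ = 190 × 2.465 = 468.3 N·m clockwise.
Weight: 24.5 × 10 = 245 N down at 3.33 m → arm 3.33 m, τ = 245 × 3.33 = 815.9 N·m clockwise.
Sign: 23.3 × 10 = 233 N down at 0.72 m → arm 0.72 m, τ = 233 × 0.72 = 167.8 N·m clockwise.
Total clockwise load moment = 1452 N·m.
The cable tension T acts at 4.93 m; only its component perpendicular to the rod, T sinθ, produces torque. sinθ = h/√(h²+d²) = 4.96/√(4.96²+4.93²) = 0.7092.
Setting net torque to zero: T × 4.93 × 0.7092 = 1452 → T = 1452 / 3.496 = 415 N.

T ≈ 415 N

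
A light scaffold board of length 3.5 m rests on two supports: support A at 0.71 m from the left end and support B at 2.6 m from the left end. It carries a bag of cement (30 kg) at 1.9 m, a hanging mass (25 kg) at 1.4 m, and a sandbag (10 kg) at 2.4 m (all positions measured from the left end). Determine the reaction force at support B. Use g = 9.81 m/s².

Choose support A as the axis so its reaction then has zero moment arm.
Bag of cement: 30 × 9.81 = 294.3 N down at 1.9 m → arm 1.19 m, τ = 294.3 × 1.19 = 350.2 N·m clockwise.
Hanging mass: 25 × 9.81 = 245.2 N down at 1.4 m → arm 0.69 m, τ = 245.2 × 0.69 = 169.2 N·m clockwise.
Sandbag: 10 × 9.81 = 98.1 N down at 2.4 m → arm 1.69 m, τ = 98.1 × 1.69 = 165.8 N·m clockwise.
Net load moment about support A = 685.2 N·m clockwise.
Reaction R at support B is upward at 2.6 m, arm 1.89 m → moment R × 1.89 counterclockwise.
Στ = 0 ⇒ R × 1.89 = 685.2 ⇒ R = 363 N.

R_B ≈ 363 N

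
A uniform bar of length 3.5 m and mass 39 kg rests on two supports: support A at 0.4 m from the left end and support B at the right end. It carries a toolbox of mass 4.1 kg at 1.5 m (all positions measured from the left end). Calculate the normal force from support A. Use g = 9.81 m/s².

About support B:
Beam weight: 39 × 9.81 = 382.6 N down at 1.75 m → arm 1.75 m, τ = 382.6 × 1.75 = 669.6 N·m counterclockwise.
Toolbox: 4.1 × 9.81 = 40.22 N down at 1.5 m → arm 2 m, τ = 40.22 × 2 = 80.44 N·m counterclockwise.
Net load moment about support B = 750 N·m counterclockwise.
Reaction R at support A is upward at 0.4 m, arm 3.1 m → moment R × 3.1 clockwise.
For rotational equilibrium, R × 3.1 = 750, so R = 242 N.

R_A ≈ 242 N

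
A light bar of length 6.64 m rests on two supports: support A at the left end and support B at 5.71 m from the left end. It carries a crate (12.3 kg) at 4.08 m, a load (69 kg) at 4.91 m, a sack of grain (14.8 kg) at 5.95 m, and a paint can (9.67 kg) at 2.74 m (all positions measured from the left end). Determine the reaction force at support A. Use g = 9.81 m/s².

Take moments about support B.
Crate: 12.3 × 9.81 = 120.7 N down at 4.08 m → arm 1.63 m, τ = 120.7 × 1.63 = 196.7 N·m counterclockwise.
Load: 69 × 9.81 = 676.9 N down at 4.91 m → arm 0.8 m, τ = 676.9 × 0.8 = 541.5 N·m counterclockwise.
Sack of grain: 14.8 × 9.81 = 145.2 N down at 5.95 m → arm 0.24 m, τ = 145.2 × 0.24 = 34.85 N·m clockwise.
Paint can: 9.67 × 9.81 = 94.86 N down at 2.74 m → arm 2.97 m, τ = 94.86 × 2.97 = 281.7 N·m counterclockwise.
Net load moment about support B = 985 N·m counterclockwise.
Reaction R at support A is upward at 0 m, arm 5.71 m → moment R × 5.71 clockwise.
For rotational equilibrium, R × 5.71 = 985, so R = 173 N.

R_A ≈ 173 N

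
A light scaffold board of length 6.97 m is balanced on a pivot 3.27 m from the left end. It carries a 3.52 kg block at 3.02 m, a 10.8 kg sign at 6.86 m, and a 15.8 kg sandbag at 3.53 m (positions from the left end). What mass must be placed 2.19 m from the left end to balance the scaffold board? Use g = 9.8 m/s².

Take moments about the pivot (at 3.27 m from the left end).
Block: 3.52 × 9.8 = 34.5 N down at 3.02 m → arm 0.25 m, τ = 34.5 × 0.25 = 8.625 N·m counterclockwise.
Sign: 10.8 × 9.8 = 105.8 N down at 6.86 m → arm 3.59 m, τ = 105.8 × 3.59 = 379.8 N·m clockwise.
Sandbag: 15.8 × 9.8 = 154.8 N down at 3.53 m → arm 0.26 m, τ = 154.8 × 0.26 = 40.25 N·m clockwise.
Net moment of known loads = 411.4 N·m clockwise.
An unknown mass m at 2.19 m has arm 1.08 m; its moment is m·g·1.08 counterclockwise.
Balancing moments: m × 9.8 × 1.08 = 411.4, giving m = 411.4 / (9.8 × 1.08) = 38.9 kg.

m ≈ 38.9 kg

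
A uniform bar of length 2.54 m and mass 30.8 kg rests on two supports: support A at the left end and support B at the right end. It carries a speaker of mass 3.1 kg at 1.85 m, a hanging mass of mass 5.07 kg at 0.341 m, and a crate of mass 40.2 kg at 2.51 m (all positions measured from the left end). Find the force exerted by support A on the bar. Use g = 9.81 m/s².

Take moments about support B.
Beam weight: 30.8 × 9.81 = 302.1 N down at 1.27 m → arm 1.27 m, τ = 302.1 × 1.27 = 383.7 N·m counterclockwise.
Speaker: 3.1 × 9.81 = 30.41 N down at 1.85 m → arm 0.69 m, τ = 30.41 × 0.69 = 20.98 N·m counterclockwise.
Hanging mass: 5.07 × 9.81 = 49.74 N down at 0.341 m → arm 2.199 m, τ = 49.74 × 2.199 = 109.4 N·m counterclockwise.
Crate: 40.2 × 9.81 = 394.4 N down at 2.51 m → arm 0.03 m, τ = 394.4 × 0.03 = 11.83 N·m counterclockwise.
Net load moment about support B = 525.9 N·m counterclockwise.
Reaction R at support A is upward at 0 m, arm 2.54 m → moment R × 2.54 clockwise.
Setting net torque to zero: R × 2.54 = 525.9 → R = 207 N.

R_A ≈ 207 N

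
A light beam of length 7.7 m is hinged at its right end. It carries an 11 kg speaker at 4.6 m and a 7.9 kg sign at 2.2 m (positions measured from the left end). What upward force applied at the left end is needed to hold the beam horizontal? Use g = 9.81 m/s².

F ≈ 98.8 N

Sum moments about the right end (the unknown pivot reaction has zero arm there).
Speaker: 11 × 9.81 = 107.9 N down at 4.6 m → arm 3.1 m, τ = 107.9 × 3.1 = 334.5 N·m counterclockwise.
Sign: 7.9 × 9.81 = 77.5 N down at 2.2 m → arm 5.5 m, τ = 77.5 × 5.5 = 426.2 N·m counterclockwise.
Net moment of the loads = 760.7 N·m counterclockwise.
The upward force F acts at the left end, arm 7.7 m, giving F × 7.7 clockwise.
Setting net torque to zero: F × 7.7 = 760.7 → F = 760.7 / 7.7 = 98.8 N.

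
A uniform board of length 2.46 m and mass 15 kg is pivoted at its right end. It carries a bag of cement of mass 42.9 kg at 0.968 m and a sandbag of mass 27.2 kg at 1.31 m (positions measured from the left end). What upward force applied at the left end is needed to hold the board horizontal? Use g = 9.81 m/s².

F ≈ 454 N

Sum moments about the right end (the unknown pivot reaction has zero arm there).
Beam weight: 15 × 9.81 = 147.2 N down at 1.23 m → arm 1.23 m, τ = 147.2 × 1.23 = 181.1 N·m counterclockwise.
Bag of cement: 42.9 × 9.81 = 420.8 N down at 0.968 m → arm 1.492 m, τ = 420.8 × 1.492 = 627.8 N·m counterclockwise.
Sandbag: 27.2 × 9.81 = 266.8 N down at 1.31 m → arm 1.15 m, τ = 266.8 × 1.15 = 306.8 N·m counterclockwise.
Net moment of the loads = 1116 N·m counterclockwise.
The upward force F acts at the left end, arm 2.46 m, giving F × 2.46 clockwise.
For rotational equilibrium, F × 2.46 = 1116, so F = 1116 / 2.46 = 454 N.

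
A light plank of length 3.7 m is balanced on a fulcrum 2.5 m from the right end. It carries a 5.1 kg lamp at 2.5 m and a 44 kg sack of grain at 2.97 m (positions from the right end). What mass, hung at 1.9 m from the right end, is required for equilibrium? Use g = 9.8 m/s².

Choose the fulcrum (at 2.5 m from the right end) as the axis so the support reaction has zero arm there.
Lamp: acts at the fulcrum, moment arm 0 → no torque.
Sack of grain: 44 × 9.8 = 431.2 N down at 2.97 m → arm 0.47 m, τ = 431.2 × 0.47 = 202.7 N·m counterclockwise.
Net moment of known loads = 202.7 N·m counterclockwise.
An unknown mass m at 1.9 m has arm 0.6 m; its moment is m·g·0.6 clockwise.
Στ = 0 ⇒ m × 9.8 × 0.6 = 202.7 ⇒ m = 202.7 / (9.8 × 0.6) = 34.5 kg.

m ≈ 34.5 kg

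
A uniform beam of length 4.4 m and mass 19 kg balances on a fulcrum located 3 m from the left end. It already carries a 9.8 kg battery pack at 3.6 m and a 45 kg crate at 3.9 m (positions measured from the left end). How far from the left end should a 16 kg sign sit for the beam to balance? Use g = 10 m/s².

x ≈ 1.05 m from the left end

Take moments about the fulcrum (at 3 m from the left end).
Beam weight: 19 × 10 = 190 N down at 2.2 m → arm 0.8 m, τ = 190 × 0.8 = 152 N·m counterclockwise.
Battery pack: 9.8 × 10 = 98 N down at 3.6 m → arm 0.6 m, τ = 98 × 0.6 = 58.8 N·m clockwise.
Crate: 45 × 10 = 450 N down at 3.9 m → arm 0.9 m, τ = 450 × 0.9 = 405 N·m clockwise.
Net moment of existing loads = 311.8 N·m clockwise.
The sign weighs 16 × 10 = 160 N and must supply an equal counterclockwise moment, so its lever arm about the fulcrum is 311.8 / 160 = 1.95 m.
That puts it at 3 − 1.95 = 1.05 m from the left end.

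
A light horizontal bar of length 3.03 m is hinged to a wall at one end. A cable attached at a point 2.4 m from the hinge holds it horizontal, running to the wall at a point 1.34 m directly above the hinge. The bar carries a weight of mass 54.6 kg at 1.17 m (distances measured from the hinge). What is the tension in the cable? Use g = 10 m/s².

Taking torques about the hinge:
Weight: 54.6 × 10 = 546 N down at 1.17 m → arm 1.17 m, τ = 546 × 1.17 = 638.8 N·m clockwise.
Total clockwise load moment = 638.8 N·m.
The cable tension T acts at 2.4 m; only its component perpendicular to the bar, T sinθ, produces torque. sinθ = h/√(h²+d²) = 1.34/√(1.34²+2.4²) = 0.4875.
Στ = 0 ⇒ T × 2.4 × 0.4875 = 638.8 ⇒ T = 638.8 / 1.17 = 546 N.

T ≈ 546 N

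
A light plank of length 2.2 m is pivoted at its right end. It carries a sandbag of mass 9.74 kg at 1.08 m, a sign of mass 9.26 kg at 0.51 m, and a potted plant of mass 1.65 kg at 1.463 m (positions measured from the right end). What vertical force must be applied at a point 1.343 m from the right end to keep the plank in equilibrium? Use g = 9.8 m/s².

F ≈ 129 N

Choose the right end as the axis so the unknown pivot reaction has zero arm there.
Sandbag: 9.74 × 9.8 = 95.45 N down at 1.08 m → arm 1.08 m, τ = 95.45 × 1.08 = 103.1 N·m counterclockwise.
Sign: 9.26 × 9.8 = 90.75 N down at 0.51 m → arm 0.51 m, τ = 90.75 × 0.51 = 46.28 N·m counterclockwise.
Potted plant: 1.65 × 9.8 = 16.17 N down at 1.463 m → arm 1.463 m, τ = 16.17 × 1.463 = 23.66 N·m counterclockwise.
Net moment of the loads = 173 N·m counterclockwise.
The upward force F acts at a point 1.343 m from the right end, arm 1.343 m, giving F × 1.343 clockwise.
For rotational equilibrium, F × 1.343 = 173, so F = 173 / 1.343 = 129 N.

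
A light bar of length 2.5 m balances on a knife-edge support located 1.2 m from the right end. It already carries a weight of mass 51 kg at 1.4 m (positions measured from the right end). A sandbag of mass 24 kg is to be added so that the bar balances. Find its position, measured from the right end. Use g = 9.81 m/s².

x ≈ 0.775 m from the right end

Choose the knife-edge support (at 1.2 m from the right end) as the axis so the support reaction has zero arm there.
Weight: 51 × 9.81 = 500.3 N down at 1.4 m → arm 0.2 m, τ = 500.3 × 0.2 = 100.1 N·m counterclockwise.
Net moment of existing loads = 100.1 N·m counterclockwise.
The sandbag weighs 24 × 9.81 = 235.4 N and must supply an equal clockwise moment, so its lever arm about the knife-edge support is 100.1 / 235.4 = 0.425 m.
That puts it at 1.2 − 0.425 = 0.775 m from the right end.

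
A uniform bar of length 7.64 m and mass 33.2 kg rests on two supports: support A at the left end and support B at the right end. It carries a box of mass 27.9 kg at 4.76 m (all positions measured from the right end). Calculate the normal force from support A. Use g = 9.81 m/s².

R_A ≈ 333 N

Choose support B as the axis so its reaction then has zero moment arm.
Beam weight: 33.2 × 9.81 = 325.7 N down at 3.82 m → arm 3.82 m, τ = 325.7 × 3.82 = 1244 N·m counterclockwise.
Box: 27.9 × 9.81 = 273.7 N down at 4.76 m → arm 4.76 m, τ = 273.7 × 4.76 = 1303 N·m counterclockwise.
Net load moment about support B = 2547 N·m counterclockwise.
Reaction R at support A is upward at 7.64 m, arm 7.64 m → moment R × 7.64 clockwise.
For rotational equilibrium, R × 7.64 = 2547, so R = 333 N.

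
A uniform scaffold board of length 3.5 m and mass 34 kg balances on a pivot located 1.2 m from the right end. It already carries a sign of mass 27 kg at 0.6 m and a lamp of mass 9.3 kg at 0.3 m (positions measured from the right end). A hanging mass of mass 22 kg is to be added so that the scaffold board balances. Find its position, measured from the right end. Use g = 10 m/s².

x ≈ 1.47 m from the right end

Sum moments about the pivot (at 1.2 m from the right end) (the support reaction has zero arm there).
Beam weight: 34 × 10 = 340 N down at 1.75 m → arm 0.55 m, τ = 340 × 0.55 = 187 N·m counterclockwise.
Sign: 27 × 10 = 270 N down at 0.6 m → arm 0.6 m, τ = 270 × 0.6 = 162 N·m clockwise.
Lamp: 9.3 × 10 = 93 N down at 0.3 m → arm 0.9 m, τ = 93 × 0.9 = 83.7 N·m clockwise.
Net moment of existing loads = 58.7 N·m clockwise.
The hanging mass weighs 22 × 10 = 220 N and must supply an equal counterclockwise moment, so its lever arm about the pivot is 58.7 / 220 = 0.267 m.
That puts it at 1.2 + 0.267 = 1.47 m from the right end.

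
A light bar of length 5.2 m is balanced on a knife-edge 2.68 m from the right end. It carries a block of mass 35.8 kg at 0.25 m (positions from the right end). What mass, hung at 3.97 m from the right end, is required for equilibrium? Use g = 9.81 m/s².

m ≈ 67.4 kg

Taking torques about the knife-edge (at 2.68 m from the right end):
Block: 35.8 × 9.81 = 351.2 N down at 0.25 m → arm 2.43 m, τ = 351.2 × 2.43 = 853.4 N·m clockwise.
Net moment of known loads = 853.4 N·m clockwise.
An unknown mass m at 3.97 m has arm 1.29 m; its moment is m·g·1.29 counterclockwise.
Στ = 0 ⇒ m × 9.81 × 1.29 = 853.4 ⇒ m = 853.4 / (9.81 × 1.29) = 67.4 kg.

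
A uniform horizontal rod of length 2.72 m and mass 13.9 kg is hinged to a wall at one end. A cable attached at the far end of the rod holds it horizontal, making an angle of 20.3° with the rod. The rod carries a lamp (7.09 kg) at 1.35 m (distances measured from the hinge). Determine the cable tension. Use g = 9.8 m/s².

T ≈ 296 N

Sum moments about the hinge (the unknown hinge reaction has zero arm there).
Beam weight: 13.9 × 9.8 = 136.2 N down at 1.36 m → arm 1.36 m, τ = 136.2 × 1.36 = 185.2 N·m clockwise.
Lamp: 7.09 × 9.8 = 69.48 N down at 1.35 m → arm 1.35 m, τ = 69.48 × 1.35 = 93.8 N·m clockwise.
Total clockwise load moment = 279 N·m.
The cable tension T acts at 2.72 m; only its component perpendicular to the rod, T sinθ, produces torque. sin 20.3° = 0.3469.
Balancing moments: T × 2.72 × 0.3469 = 279, giving T = 279 / 0.9436 = 296 N.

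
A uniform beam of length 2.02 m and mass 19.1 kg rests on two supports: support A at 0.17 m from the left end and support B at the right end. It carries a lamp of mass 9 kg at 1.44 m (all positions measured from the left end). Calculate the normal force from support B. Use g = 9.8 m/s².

R_B ≈ 146 N

Take moments about support A.
Beam weight: 19.1 × 9.8 = 187.2 N down at 1.01 m → arm 0.84 m, τ = 187.2 × 0.84 = 157.2 N·m clockwise.
Lamp: 9 × 9.8 = 88.2 N down at 1.44 m → arm 1.27 m, τ = 88.2 × 1.27 = 112 N·m clockwise.
Net load moment about support A = 269.2 N·m clockwise.
Reaction R at support B is upward at 2.02 m, arm 1.85 m → moment R × 1.85 counterclockwise.
Στ = 0 ⇒ R × 1.85 = 269.2 ⇒ R = 146 N.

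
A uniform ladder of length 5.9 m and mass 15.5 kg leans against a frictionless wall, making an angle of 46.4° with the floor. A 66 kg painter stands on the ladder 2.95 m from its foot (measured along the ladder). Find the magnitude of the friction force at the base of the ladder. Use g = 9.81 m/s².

f ≈ 381 N

Take moments about the foot of the ladder.
Ladder weight 15.5×9.81 = 152.1 N acts at 2.95 m along the ladder; its horizontal arm is 2.95·cos46.4° = 2.034 m → τ = 309.4 N·m clockwise.
Painter: 66×9.81 = 647.5 N at 2.95 m → arm 2.034 m → τ = 1317 N·m clockwise.
Wall normal N acts horizontally at the top; its moment arm is the height L sinθ = 5.9·sin46.4° = 4.273 m, counterclockwise.
For rotational equilibrium, N × 4.273 = 1626, so N = 381 N.
ΣFx = 0: friction at the foot balances the wall's push, so f = N_wall = 381 N.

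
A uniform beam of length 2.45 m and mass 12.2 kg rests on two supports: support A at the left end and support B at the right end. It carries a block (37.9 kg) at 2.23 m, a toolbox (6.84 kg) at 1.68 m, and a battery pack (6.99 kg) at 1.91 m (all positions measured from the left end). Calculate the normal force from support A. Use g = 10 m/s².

R_A ≈ 132 N

Choose support B as the axis so its reaction then has zero moment arm.
Beam weight: 12.2 × 10 = 122 N down at 1.225 m → arm 1.225 m, τ = 122 × 1.225 = 149.5 N·m counterclockwise.
Block: 37.9 × 10 = 379 N down at 2.23 m → arm 0.22 m, τ = 379 × 0.22 = 83.38 N·m counterclockwise.
Toolbox: 6.84 × 10 = 68.4 N down at 1.68 m → arm 0.77 m, τ = 68.4 × 0.77 = 52.67 N·m counterclockwise.
Battery pack: 6.99 × 10 = 69.9 N down at 1.91 m → arm 0.54 m, τ = 69.9 × 0.54 = 37.75 N·m counterclockwise.
Net load moment about support B = 323.3 N·m counterclockwise.
Reaction R at support A is upward at 0 m, arm 2.45 m → moment R × 2.45 clockwise.
Setting net torque to zero: R × 2.45 = 323.3 → R = 132 N.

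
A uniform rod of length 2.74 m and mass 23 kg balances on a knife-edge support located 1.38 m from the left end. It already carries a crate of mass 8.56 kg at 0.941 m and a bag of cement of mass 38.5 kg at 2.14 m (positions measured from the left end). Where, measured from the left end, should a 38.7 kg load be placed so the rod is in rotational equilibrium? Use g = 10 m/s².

x ≈ 0.727 m from the left end

Taking torques about the knife-edge support (at 1.38 m from the left end):
Beam weight: 23 × 10 = 230 N down at 1.37 m → arm 0.01 m, τ = 230 × 0.01 = 2.3 N·m counterclockwise.
Crate: 8.56 × 10 = 85.6 N down at 0.941 m → arm 0.439 m, τ = 85.6 × 0.439 = 37.58 N·m counterclockwise.
Bag of cement: 38.5 × 10 = 385 N down at 2.14 m → arm 0.76 m, τ = 385 × 0.76 = 292.6 N·m clockwise.
Net moment of existing loads = 252.7 N·m clockwise.
The load weighs 38.7 × 10 = 387 N and must supply an equal counterclockwise moment, so its lever arm about the knife-edge support is 252.7 / 387 = 0.653 m.
That puts it at 1.38 − 0.653 = 0.727 m from the left end.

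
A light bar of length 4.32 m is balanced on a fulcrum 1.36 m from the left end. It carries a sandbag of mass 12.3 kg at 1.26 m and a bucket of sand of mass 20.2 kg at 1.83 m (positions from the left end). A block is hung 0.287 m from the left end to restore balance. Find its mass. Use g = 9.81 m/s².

m ≈ 7.7 kg

Sum moments about the fulcrum (at 1.36 m from the left end) (the support reaction has zero arm there).
Sandbag: 12.3 × 9.81 = 120.7 N down at 1.26 m → arm 0.1 m, τ = 120.7 × 0.1 = 12.07 N·m counterclockwise.
Bucket of sand: 20.2 × 9.81 = 198.2 N down at 1.83 m → arm 0.47 m, τ = 198.2 × 0.47 = 93.15 N·m clockwise.
Net moment of known loads = 81.08 N·m clockwise.
An unknown mass m at 0.287 m has arm 1.073 m; its moment is m·g·1.073 counterclockwise.
Balancing moments: m × 9.81 × 1.073 = 81.08, giving m = 81.08 / (9.81 × 1.073) = 7.7 kg.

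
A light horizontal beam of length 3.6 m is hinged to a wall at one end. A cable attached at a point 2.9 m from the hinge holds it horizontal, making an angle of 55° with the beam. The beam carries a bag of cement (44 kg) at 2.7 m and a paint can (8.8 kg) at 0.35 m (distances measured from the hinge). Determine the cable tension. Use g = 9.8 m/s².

T ≈ 503 N

Take moments about the hinge.
Bag of cement: 44 × 9.8 = 431.2 N down at 2.7 m → arm 2.7 m, τ = 431.2 × 2.7 = 1164 N·m clockwise.
Paint can: 8.8 × 9.8 = 86.24 N down at 0.35 m → arm 0.35 m, τ = 86.24 × 0.35 = 30.18 N·m clockwise.
Total clockwise load moment = 1194 N·m.
The cable tension T acts at 2.9 m; only its component perpendicular to the beam, T sinθ, produces torque. sin 55° = 0.8192.
Balancing moments: T × 2.9 × 0.8192 = 1194, giving T = 1194 / 2.376 = 503 N.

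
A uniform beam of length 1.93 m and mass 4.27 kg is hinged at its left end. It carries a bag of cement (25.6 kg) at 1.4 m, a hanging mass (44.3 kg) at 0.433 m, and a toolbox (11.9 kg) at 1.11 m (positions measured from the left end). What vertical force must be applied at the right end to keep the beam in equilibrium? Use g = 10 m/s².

Taking torques about the left end:
Beam weight: 4.27 × 10 = 42.7 N down at 0.965 m → arm 0.965 m, τ = 42.7 × 0.965 = 41.21 N·m clockwise.
Bag of cement: 25.6 × 10 = 256 N down at 1.4 m → arm 1.4 m, τ = 256 × 1.4 = 358.4 N·m clockwise.
Hanging mass: 44.3 × 10 = 443 N down at 0.433 m → arm 0.433 m, τ = 443 × 0.433 = 191.8 N·m clockwise.
Toolbox: 11.9 × 10 = 119 N down at 1.11 m → arm 1.11 m, τ = 119 × 1.11 = 132.1 N·m clockwise.
Net moment of the loads = 723.5 N·m clockwise.
The upward force F acts at the right end, arm 1.93 m, giving F × 1.93 counterclockwise.
Στ = 0 ⇒ F × 1.93 = 723.5 ⇒ F = 723.5 / 1.93 = 375 N.

F ≈ 375 N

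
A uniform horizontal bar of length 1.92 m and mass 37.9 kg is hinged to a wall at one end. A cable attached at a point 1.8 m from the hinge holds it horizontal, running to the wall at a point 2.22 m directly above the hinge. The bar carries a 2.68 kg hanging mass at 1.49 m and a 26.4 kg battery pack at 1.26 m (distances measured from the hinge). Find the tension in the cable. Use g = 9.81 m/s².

T ≈ 517 N

Taking torques about the hinge:
Beam weight: 37.9 × 9.81 = 371.8 N down at 0.96 m → arm 0.96 m, τ = 371.8 × 0.96 = 356.9 N·m clockwise.
Hanging mass: 2.68 × 9.81 = 26.29 N down at 1.49 m → arm 1.49 m, τ = 26.29 × 1.49 = 39.17 N·m clockwise.
Battery pack: 26.4 × 9.81 = 259 N down at 1.26 m → arm 1.26 m, τ = 259 × 1.26 = 326.3 N·m clockwise.
Total clockwise load moment = 722.4 N·m.
The cable tension T acts at 1.8 m; only its component perpendicular to the bar, T sinθ, produces torque. sinθ = h/√(h²+d²) = 2.22/√(2.22²+1.8²) = 0.7768.
For rotational equilibrium, T × 1.8 × 0.7768 = 722.4, so T = 722.4 / 1.398 = 517 N.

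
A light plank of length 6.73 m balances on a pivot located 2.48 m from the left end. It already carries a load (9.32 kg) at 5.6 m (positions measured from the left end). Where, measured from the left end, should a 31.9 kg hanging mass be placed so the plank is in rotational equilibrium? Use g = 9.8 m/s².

Choose the pivot (at 2.48 m from the left end) as the axis so the support reaction has zero arm there.
Load: 9.32 × 9.8 = 91.34 N down at 5.6 m → arm 3.12 m, τ = 91.34 × 3.12 = 285 N·m clockwise.
Net moment of existing loads = 285 N·m clockwise.
The hanging mass weighs 31.9 × 9.8 = 312.6 N and must supply an equal counterclockwise moment, so its lever arm about the pivot is 285 / 312.6 = 0.912 m.
That puts it at 2.48 − 0.912 = 1.57 m from the left end.

x ≈ 1.57 m from the left end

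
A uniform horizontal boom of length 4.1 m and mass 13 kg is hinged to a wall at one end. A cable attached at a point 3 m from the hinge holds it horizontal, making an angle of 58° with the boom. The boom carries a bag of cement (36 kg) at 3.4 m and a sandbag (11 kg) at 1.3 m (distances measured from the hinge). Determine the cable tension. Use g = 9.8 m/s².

T ≈ 629 N

Taking torques about the hinge:
Beam weight: 13 × 9.8 = 127.4 N down at 2.05 m → arm 2.05 m, τ = 127.4 × 2.05 = 261.2 N·m clockwise.
Bag of cement: 36 × 9.8 = 352.8 N down at 3.4 m → arm 3.4 m, τ = 352.8 × 3.4 = 1200 N·m clockwise.
Sandbag: 11 × 9.8 = 107.8 N down at 1.3 m → arm 1.3 m, τ = 107.8 × 1.3 = 140.1 N·m clockwise.
Total clockwise load moment = 1601 N·m.
The cable tension T acts at 3 m; only its component perpendicular to the boom, T sinθ, produces torque. sin 58° = 0.848.
For rotational equilibrium, T × 3 × 0.848 = 1601, so T = 1601 / 2.544 = 629 N.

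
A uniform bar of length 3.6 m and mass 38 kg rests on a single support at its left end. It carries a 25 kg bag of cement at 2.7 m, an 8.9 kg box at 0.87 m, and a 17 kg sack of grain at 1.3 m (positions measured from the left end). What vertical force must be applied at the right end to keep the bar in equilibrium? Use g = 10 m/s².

Sum moments about the left end (the unknown pivot reaction has zero arm there).
Beam weight: 38 × 10 = 380 N down at 1.8 m → arm 1.8 m, τ = 380 × 1.8 = 684 N·m clockwise.
Bag of cement: 25 × 10 = 250 N down at 2.7 m → arm 2.7 m, τ = 250 × 2.7 = 675 N·m clockwise.
Box: 8.9 × 10 = 89 N down at 0.87 m → arm 0.87 m, τ = 89 × 0.87 = 77.43 N·m clockwise.
Sack of grain: 17 × 10 = 170 N down at 1.3 m → arm 1.3 m, τ = 170 × 1.3 = 221 N·m clockwise.
Net moment of the loads = 1657 N·m clockwise.
The upward force F acts at the right end, arm 3.6 m, giving F × 3.6 counterclockwise.
Στ = 0 ⇒ F × 3.6 = 1657 ⇒ F = 1657 / 3.6 = 460 N.

F ≈ 460 N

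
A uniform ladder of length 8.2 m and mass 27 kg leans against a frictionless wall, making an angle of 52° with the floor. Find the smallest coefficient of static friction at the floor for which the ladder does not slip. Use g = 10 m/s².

Sum moments about the foot of the ladder (the floor normal and friction both act there and drop out).
Ladder weight 27×10 = 270 N acts at 4.1 m along the ladder; its horizontal arm is 4.1·cos52° = 2.524 m → τ = 681.5 N·m clockwise.
Wall normal N acts horizontally at the top; its moment arm is the height L sinθ = 8.2·sin52° = 6.462 m, counterclockwise.
Setting net torque to zero: N × 6.462 = 681.5 → N = 105.5 N.
ΣFx = 0 ⇒ f = N_wall = 105.5 N. ΣFy = 0 ⇒ N_floor = 270 N.
μ_min = f / N_floor = 105.5 / 270 = 0.391.

μ_min ≈ 0.391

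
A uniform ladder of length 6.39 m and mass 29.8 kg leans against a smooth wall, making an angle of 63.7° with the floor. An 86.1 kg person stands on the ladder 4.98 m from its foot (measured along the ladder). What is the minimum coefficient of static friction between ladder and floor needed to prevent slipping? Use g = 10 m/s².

Taking torques about the foot of the ladder:
Ladder weight 29.8×10 = 298 N acts at 3.195 m along the ladder; its horizontal arm is 3.195·cos63.7° = 1.416 m → τ = 422 N·m clockwise.
Person: 86.1×10 = 861 N at 4.98 m → arm 2.206 m → τ = 1899 N·m clockwise.
Wall normal N acts horizontally at the top; its moment arm is the height L sinθ = 6.39·sin63.7° = 5.729 m, counterclockwise.
Στ = 0 ⇒ N × 5.729 = 2321 ⇒ N = 405.1 N.
ΣFx = 0 ⇒ f = N_wall = 405.1 N. ΣFy = 0 ⇒ N_floor = 1159 N.
μ_min = f / N_floor = 405.1 / 1159 = 0.35.

μ_min ≈ 0.35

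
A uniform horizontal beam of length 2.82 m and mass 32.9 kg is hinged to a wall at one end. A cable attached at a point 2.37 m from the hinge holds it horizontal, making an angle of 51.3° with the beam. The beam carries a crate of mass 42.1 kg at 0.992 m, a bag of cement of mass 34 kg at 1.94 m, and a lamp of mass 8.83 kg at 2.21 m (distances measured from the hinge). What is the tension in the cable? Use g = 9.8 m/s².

Choose the hinge as the axis so the unknown hinge reaction has zero arm there.
Beam weight: 32.9 × 9.8 = 322.4 N down at 1.41 m → arm 1.41 m, τ = 322.4 × 1.41 = 454.6 N·m clockwise.
Crate: 42.1 × 9.8 = 412.6 N down at 0.992 m → arm 0.992 m, τ = 412.6 × 0.992 = 409.3 N·m clockwise.
Bag of cement: 34 × 9.8 = 333.2 N down at 1.94 m → arm 1.94 m, τ = 333.2 × 1.94 = 646.4 N·m clockwise.
Lamp: 8.83 × 9.8 = 86.53 N down at 2.21 m → arm 2.21 m, τ = 86.53 × 2.21 = 191.2 N·m clockwise.
Total clockwise load moment = 1702 N·m.
The cable tension T acts at 2.37 m; only its component perpendicular to the beam, T sinθ, produces torque. sin 51.3° = 0.7804.
Balancing moments: T × 2.37 × 0.7804 = 1702, giving T = 1702 / 1.85 = 920 N.

T ≈ 920 N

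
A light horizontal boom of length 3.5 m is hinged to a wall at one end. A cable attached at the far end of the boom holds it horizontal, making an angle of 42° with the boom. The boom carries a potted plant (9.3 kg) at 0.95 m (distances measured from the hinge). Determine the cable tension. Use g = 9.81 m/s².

Choose the hinge as the axis so the unknown hinge reaction has zero arm there.
Potted plant: 9.3 × 9.81 = 91.23 N down at 0.95 m → arm 0.95 m, τ = 91.23 × 0.95 = 86.67 N·m clockwise.
Total clockwise load moment = 86.67 N·m.
The cable tension T acts at 3.5 m; only its component perpendicular to the boom, T sinθ, produces torque. sin 42° = 0.6691.
Στ = 0 ⇒ T × 3.5 × 0.6691 = 86.67 ⇒ T = 86.67 / 2.342 = 37 N.

T ≈ 37 N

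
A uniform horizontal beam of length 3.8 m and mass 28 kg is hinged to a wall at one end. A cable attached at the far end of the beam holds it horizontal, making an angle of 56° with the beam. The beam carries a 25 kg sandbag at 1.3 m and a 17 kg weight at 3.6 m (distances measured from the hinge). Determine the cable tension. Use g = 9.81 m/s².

Choose the hinge as the axis so the unknown hinge reaction has zero arm there.
Beam weight: 28 × 9.81 = 274.7 N down at 1.9 m → arm 1.9 m, τ = 274.7 × 1.9 = 521.9 N·m clockwise.
Sandbag: 25 × 9.81 = 245.2 N down at 1.3 m → arm 1.3 m, τ = 245.2 × 1.3 = 318.8 N·m clockwise.
Weight: 17 × 9.81 = 166.8 N down at 3.6 m → arm 3.6 m, τ = 166.8 × 3.6 = 600.5 N·m clockwise.
Total clockwise load moment = 1441 N·m.
The cable tension T acts at 3.8 m; only its component perpendicular to the beam, T sinθ, produces torque. sin 56° = 0.829.
Setting net torque to zero: T × 3.8 × 0.829 = 1441 → T = 1441 / 3.15 = 457 N.

T ≈ 457 N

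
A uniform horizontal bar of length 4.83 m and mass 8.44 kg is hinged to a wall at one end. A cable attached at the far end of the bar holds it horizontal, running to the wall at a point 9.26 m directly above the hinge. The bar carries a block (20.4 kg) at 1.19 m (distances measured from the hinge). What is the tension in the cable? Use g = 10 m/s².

T ≈ 104 N

Choose the hinge as the axis so the unknown hinge reaction has zero arm there.
Beam weight: 8.44 × 10 = 84.4 N down at 2.415 m → arm 2.415 m, τ = 84.4 × 2.415 = 203.8 N·m clockwise.
Block: 20.4 × 10 = 204 N down at 1.19 m → arm 1.19 m, τ = 204 × 1.19 = 242.8 N·m clockwise.
Total clockwise load moment = 446.6 N·m.
The cable tension T acts at 4.83 m; only its component perpendicular to the bar, T sinθ, produces torque. sinθ = h/√(h²+d²) = 9.26/√(9.26²+4.83²) = 0.8866.
Στ = 0 ⇒ T × 4.83 × 0.8866 = 446.6 ⇒ T = 446.6 / 4.282 = 104 N.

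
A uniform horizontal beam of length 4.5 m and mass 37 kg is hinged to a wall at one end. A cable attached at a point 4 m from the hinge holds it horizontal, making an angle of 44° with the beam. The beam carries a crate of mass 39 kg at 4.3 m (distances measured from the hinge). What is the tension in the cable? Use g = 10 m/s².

T ≈ 903 N

Take moments about the hinge.
Beam weight: 37 × 10 = 370 N down at 2.25 m → arm 2.25 m, τ = 370 × 2.25 = 832.5 N·m clockwise.
Crate: 39 × 10 = 390 N down at 4.3 m → arm 4.3 m, τ = 390 × 4.3 = 1677 N·m clockwise.
Total clockwise load moment = 2510 N·m.
The cable tension T acts at 4 m; only its component perpendicular to the beam, T sinθ, produces torque. sin 44° = 0.6947.
Στ = 0 ⇒ T × 4 × 0.6947 = 2510 ⇒ T = 2510 / 2.779 = 903 N.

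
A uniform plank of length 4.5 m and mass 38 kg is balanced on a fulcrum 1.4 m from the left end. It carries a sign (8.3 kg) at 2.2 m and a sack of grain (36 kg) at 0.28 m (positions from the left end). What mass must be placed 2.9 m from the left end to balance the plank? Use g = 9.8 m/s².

m ≈ 0.92 kg

Choose the fulcrum (at 1.4 m from the left end) as the axis so the support reaction has zero arm there.
Beam weight: 38 × 9.8 = 372.4 N down at 2.25 m → arm 0.85 m, τ = 372.4 × 0.85 = 316.5 N·m clockwise.
Sign: 8.3 × 9.8 = 81.34 N down at 2.2 m → arm 0.8 m, τ = 81.34 × 0.8 = 65.07 N·m clockwise.
Sack of grain: 36 × 9.8 = 352.8 N down at 0.28 m → arm 1.12 m, τ = 352.8 × 1.12 = 395.1 N·m counterclockwise.
Net moment of known loads = 13.53 N·m counterclockwise.
An unknown mass m at 2.9 m has arm 1.5 m; its moment is m·g·1.5 clockwise.
Balancing moments: m × 9.8 × 1.5 = 13.53, giving m = 13.53 / (9.8 × 1.5) = 0.92 kg.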